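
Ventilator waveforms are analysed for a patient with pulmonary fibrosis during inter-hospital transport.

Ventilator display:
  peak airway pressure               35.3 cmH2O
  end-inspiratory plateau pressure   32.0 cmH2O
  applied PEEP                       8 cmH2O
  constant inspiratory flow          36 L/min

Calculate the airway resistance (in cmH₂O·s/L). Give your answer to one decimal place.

Flow: 36 L/min ÷ 60 = 0.6 L/s.
Raw = (PIP − Pplat) / flow = (35.3 − 32.0) / 0.6 = 3.3 / 0.6 = 5.5 cmH2O·s/L.

5.5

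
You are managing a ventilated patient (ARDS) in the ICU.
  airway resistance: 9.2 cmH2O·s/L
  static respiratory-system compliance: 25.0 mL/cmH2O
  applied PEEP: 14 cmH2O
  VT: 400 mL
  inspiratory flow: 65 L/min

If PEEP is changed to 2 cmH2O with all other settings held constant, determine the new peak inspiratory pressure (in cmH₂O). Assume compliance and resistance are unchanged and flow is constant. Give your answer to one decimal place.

Flow: 65 L/min ÷ 60 = 1.0833 L/s.
PIP = Vt/C + R·V̇ + PEEP (constant-flow equation of motion).
Only the baseline term changes: ΔPIP = ΔPEEP = 2 − 14 = -12.0 cmH2O.
Original PIP = 400/25.0 + 9.2×1.0833 + 14 = 39.966 cmH2O; new PIP = 39.966 + (-12.0) = 27.966 cmH2O.

28.0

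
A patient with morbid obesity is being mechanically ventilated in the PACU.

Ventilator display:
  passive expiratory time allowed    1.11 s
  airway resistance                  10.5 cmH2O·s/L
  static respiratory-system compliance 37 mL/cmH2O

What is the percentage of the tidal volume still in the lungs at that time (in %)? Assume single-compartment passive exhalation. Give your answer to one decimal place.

τ = R × C = 10.5 × 37 mL/cmH2O = 10.5 × 0.037 L/cmH2O = 0.3885 s.
Passive exhalation: V(t)/V₀ = e^(−t/τ) = e^(−1.11/0.3885) = 0.05743.
Fraction remaining = 0.05743 → 5.743%.

5.7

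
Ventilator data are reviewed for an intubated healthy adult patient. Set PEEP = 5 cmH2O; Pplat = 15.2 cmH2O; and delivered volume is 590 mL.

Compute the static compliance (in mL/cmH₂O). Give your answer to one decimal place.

57.8

Cstat = Vt / (Pplat − PEEP) = 590 / (15.2 − 5) = 590 / 10.2 = 57.843 mL/cmH2O.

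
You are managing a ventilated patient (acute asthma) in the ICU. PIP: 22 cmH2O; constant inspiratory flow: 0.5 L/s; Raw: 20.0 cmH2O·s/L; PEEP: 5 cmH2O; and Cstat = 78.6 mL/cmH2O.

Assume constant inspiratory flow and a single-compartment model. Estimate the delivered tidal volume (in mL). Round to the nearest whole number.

Equation of motion (constant flow): PIP = Vt/C + R·V̇ + PEEP.
Vt/C = PIP − R·V̇ − PEEP = 22 − 10.0 − 5 = 7.0 cmH2O.
Vt = C × 7.0 = 78.6 × 7.0 = 550.2 mL.

550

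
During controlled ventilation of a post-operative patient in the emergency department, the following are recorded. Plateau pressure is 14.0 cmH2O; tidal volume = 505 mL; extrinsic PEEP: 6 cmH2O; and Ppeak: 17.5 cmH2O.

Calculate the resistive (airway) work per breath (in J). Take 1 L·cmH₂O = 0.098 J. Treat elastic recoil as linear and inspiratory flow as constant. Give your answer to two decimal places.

0.17

With constant inspiratory flow the resistive pressure is constant at PIP − Pplat = 17.5 − 14.0 = 3.5 cmH2O, so resistive work = 3.5 × 0.505 = 1.768 L·cmH2O.
× 0.098 J/(L·cmH2O) → 0.1733 J.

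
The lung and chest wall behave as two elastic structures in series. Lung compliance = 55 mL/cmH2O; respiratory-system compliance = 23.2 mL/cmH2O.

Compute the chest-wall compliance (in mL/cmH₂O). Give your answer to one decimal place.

1/Ccw = 1/Crs − 1/CL.
1/Ccw = 1/23.2 − 1/55 = 0.02492.
Ccw = 40.128 mL/cmH2O.

40.1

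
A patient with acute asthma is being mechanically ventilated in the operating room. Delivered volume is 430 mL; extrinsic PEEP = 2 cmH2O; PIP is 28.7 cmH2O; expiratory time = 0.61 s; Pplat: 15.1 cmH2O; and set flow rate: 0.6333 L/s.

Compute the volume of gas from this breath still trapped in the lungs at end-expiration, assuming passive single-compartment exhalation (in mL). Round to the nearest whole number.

R = (PIP − Pplat)/V̇ = (28.7 − 15.1) / 0.6333 = 13.6/0.6333 = 21.475 cmH2O·s/L.
C = Vt/(Pplat − PEEP) = 430.0 / (15.1 − 2) = 430.0/13.1 = 32.824 mL/cmH2O.
τ = R × C = 21.475 × 0.03282 L/cmH2O = 0.7048 s.
Fraction remaining = e^(−Te/τ) = e^(−0.61/0.7048) = 0.4208.
Trapped volume = 430.0 × 0.4208 = 180.94 mL.

181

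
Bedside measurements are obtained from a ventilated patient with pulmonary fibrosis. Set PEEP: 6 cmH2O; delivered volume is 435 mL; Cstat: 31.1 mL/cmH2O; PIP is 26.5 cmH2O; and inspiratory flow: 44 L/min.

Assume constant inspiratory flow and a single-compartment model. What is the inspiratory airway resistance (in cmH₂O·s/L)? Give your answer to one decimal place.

8.9

Flow: 44 L/min ÷ 60 = 0.7333 L/s.
Equation of motion (constant flow): PIP = Vt/C + R·V̇ + PEEP.
R·V̇ = PIP − Vt/C − PEEP = 26.5 − 435/31.1 − 6 = 26.5 − 13.987 − 6 = 6.513 cmH2O.
R = 6.513 / 0.7333 = 8.882 cmH2O·s/L.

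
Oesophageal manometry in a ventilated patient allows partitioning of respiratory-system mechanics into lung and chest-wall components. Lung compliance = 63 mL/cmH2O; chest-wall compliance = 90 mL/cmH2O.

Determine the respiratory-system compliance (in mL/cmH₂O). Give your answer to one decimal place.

37.1

Lung and chest wall are elastances in series: 1/Crs = 1/CL + 1/Ccw.
1/Crs = 1/63 + 1/90 = 0.02698.
Crs = 37.064 mL/cmH2O.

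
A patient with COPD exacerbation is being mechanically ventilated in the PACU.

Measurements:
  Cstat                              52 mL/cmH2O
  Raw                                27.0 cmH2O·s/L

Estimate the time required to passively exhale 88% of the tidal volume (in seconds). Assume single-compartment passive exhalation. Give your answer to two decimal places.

2.98

τ = R × C = 27.0 × 52 mL/cmH2O = 27.0 × 0.052 L/cmH2O = 1.404 s.
Exhaled fraction f = 1 − e^(−t/τ) → t = −τ·ln(1 − f) = −1.404·ln(0.12) = 2.977 s.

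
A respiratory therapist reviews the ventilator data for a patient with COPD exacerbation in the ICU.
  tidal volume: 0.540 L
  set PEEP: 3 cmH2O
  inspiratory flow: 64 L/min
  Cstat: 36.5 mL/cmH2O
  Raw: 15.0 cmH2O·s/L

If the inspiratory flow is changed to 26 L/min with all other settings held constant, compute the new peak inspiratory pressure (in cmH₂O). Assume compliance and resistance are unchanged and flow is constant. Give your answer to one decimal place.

Flow: 64 L/min ÷ 60 = 1.0667 L/s.
New flow: 26 L/min ÷ 60 = 0.4333 L/s.
PIP = Vt/C + R·V̇ + PEEP (constant-flow equation of motion).
Only the resistive term changes: ΔPIP = R × ΔV̇ = 15.0 × (0.4333 − 1.0667) = 15.0 × -0.6334 = -9.501 cmH2O.
Original PIP = 540/36.5 + 15.0×1.0667 + 3 = 33.795 cmH2O; new PIP = 33.795 + (-9.501) = 24.294 cmH2O.

24.3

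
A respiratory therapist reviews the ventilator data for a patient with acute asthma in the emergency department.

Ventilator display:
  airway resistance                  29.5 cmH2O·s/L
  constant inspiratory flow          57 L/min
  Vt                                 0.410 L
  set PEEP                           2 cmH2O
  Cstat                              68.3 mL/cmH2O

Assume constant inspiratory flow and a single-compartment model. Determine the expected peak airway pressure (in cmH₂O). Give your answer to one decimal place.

36.0

Flow: 57 L/min ÷ 60 = 0.95 L/s.
Equation of motion (constant flow): PIP = Vt/C + R·V̇ + PEEP.
PIP = 410/68.3 + 29.5×0.95 + 2 = 6.003 + 28.025 + 2 = 36.028 cmH2O.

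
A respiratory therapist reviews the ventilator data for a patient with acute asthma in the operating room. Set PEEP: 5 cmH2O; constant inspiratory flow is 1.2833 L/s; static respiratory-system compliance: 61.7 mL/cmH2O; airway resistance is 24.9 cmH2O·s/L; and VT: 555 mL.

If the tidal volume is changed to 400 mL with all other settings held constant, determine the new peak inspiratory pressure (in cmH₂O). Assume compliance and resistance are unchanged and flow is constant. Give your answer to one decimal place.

43.4

PIP = Vt/C + R·V̇ + PEEP (constant-flow equation of motion).
Only the elastic term changes: ΔPIP = ΔVt / C = (400 − 555) / 61.7 = -2.512 cmH2O.
Original PIP = 555/61.7 + 24.9×1.2833 + 5 = 45.949 cmH2O; new PIP = 45.949 + (-2.512) = 43.437 cmH2O.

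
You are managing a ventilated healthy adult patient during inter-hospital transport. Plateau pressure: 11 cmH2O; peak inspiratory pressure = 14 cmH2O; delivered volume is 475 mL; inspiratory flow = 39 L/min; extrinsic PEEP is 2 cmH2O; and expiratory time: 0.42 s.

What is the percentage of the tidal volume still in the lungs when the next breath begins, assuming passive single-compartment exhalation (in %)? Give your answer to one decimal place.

17.8

Flow: 39 L/min ÷ 60 = 0.65 L/s.
R = (PIP − Pplat)/V̇ = (14 − 11) / 0.65 = 3.0/0.65 = 4.615 cmH2O·s/L.
C = Vt/(Pplat − PEEP) = 475.0 / (11 − 2) = 475.0/9.0 = 52.778 mL/cmH2O.
τ = R × C = 4.615 × 0.05278 L/cmH2O = 0.2436 s.
Fraction remaining at end-expiration = e^(−Te/τ) = e^(−0.42/0.2436) = 0.1783 → 17.83%.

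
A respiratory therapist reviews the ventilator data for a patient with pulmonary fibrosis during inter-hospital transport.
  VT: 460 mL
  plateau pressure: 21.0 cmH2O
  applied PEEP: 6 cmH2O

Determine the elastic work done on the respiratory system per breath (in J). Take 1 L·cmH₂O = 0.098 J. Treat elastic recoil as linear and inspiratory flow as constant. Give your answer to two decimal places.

Elastic work ≈ ½ × (Pplat − PEEP) × Vt = 0.5 × (21.0 − 6) × 0.460 L = 0.5 × 15.0 × 0.460 = 3.45 L·cmH2O.
× 0.098 J/(L·cmH2O) → 0.3381 J.

0.34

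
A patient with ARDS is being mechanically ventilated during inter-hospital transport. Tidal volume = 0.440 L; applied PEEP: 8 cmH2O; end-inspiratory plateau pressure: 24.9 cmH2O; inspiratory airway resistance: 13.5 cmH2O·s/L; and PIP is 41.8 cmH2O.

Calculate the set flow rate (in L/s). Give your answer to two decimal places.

1.25

flow = (PIP − Pplat) / Raw = 16.9 / 13.5 = 1.252 L/s.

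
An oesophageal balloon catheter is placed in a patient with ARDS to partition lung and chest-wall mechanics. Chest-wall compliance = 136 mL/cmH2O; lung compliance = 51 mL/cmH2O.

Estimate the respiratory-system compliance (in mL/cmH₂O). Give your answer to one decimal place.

Lung and chest wall are elastances in series: 1/Crs = 1/CL + 1/Ccw.
1/Crs = 1/51 + 1/136 = 0.02696.
Crs = 37.092 mL/cmH2O.

37.1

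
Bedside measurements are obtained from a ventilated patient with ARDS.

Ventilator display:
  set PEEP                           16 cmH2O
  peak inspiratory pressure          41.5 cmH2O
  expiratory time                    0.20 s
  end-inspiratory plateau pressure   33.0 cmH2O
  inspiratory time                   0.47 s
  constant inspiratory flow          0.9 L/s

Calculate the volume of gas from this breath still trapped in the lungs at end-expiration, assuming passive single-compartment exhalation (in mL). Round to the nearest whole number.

181

Vt = flow × Ti = 0.9 L/s × 0.47 s × 1000 mL/L = 423.0 mL.
R = (PIP − Pplat)/V̇ = (41.5 − 33.0) / 0.9 = 8.5/0.9 = 9.444 cmH2O·s/L.
C = Vt/(Pplat − PEEP) = 423.0 / (33.0 − 16) = 423.0/17.0 = 24.882 mL/cmH2O.
τ = R × C = 9.444 × 0.02488 L/cmH2O = 0.235 s.
Fraction remaining = e^(−Te/τ) = e^(−0.20/0.235) = 0.427.
Trapped volume = 423.0 × 0.427 = 180.62 mL.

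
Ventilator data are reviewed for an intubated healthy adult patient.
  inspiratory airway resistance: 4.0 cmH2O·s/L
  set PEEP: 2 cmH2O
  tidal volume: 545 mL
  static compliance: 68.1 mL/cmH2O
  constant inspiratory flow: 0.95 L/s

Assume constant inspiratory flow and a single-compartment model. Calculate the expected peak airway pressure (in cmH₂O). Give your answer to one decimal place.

13.8

Equation of motion (constant flow): PIP = Vt/C + R·V̇ + PEEP.
PIP = 545/68.1 + 4.0×0.95 + 2 = 8.003 + 3.8 + 2 = 13.803 cmH2O.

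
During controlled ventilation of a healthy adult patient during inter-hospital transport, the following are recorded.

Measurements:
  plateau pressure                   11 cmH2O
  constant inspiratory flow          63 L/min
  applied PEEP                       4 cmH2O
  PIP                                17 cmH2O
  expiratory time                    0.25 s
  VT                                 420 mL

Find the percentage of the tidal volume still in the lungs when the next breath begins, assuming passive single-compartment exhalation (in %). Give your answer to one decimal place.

48.2

Flow: 63 L/min ÷ 60 = 1.05 L/s.
R = (PIP − Pplat)/V̇ = (17 − 11) / 1.05 = 6.0/1.05 = 5.714 cmH2O·s/L.
C = Vt/(Pplat − PEEP) = 420.0 / (11 − 4) = 420.0/7.0 = 60.0 mL/cmH2O.
τ = R × C = 5.714 × 0.06 L/cmH2O = 0.3428 s.
Fraction remaining at end-expiration = e^(−Te/τ) = e^(−0.25/0.3428) = 0.4823 → 48.23%.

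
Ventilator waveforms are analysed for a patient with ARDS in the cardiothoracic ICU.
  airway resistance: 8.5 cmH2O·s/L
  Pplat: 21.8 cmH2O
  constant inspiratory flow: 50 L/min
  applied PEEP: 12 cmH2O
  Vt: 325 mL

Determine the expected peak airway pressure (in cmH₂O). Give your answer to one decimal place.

28.9

Flow: 50 L/min ÷ 60 = 0.8333 L/s.
PIP = Pplat + Raw × flow = 21.8 + 8.5 × 0.8333 = 21.8 + 7.083 = 28.883 cmH2O.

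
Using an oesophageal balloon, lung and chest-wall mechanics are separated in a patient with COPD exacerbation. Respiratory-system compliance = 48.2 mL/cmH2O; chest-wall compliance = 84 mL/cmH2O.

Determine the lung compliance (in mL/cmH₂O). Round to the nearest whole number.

113

1/CL = 1/Crs − 1/Ccw.
1/CL = 1/48.2 − 1/84 = 0.008842.
CL = 113.1 mL/cmH2O.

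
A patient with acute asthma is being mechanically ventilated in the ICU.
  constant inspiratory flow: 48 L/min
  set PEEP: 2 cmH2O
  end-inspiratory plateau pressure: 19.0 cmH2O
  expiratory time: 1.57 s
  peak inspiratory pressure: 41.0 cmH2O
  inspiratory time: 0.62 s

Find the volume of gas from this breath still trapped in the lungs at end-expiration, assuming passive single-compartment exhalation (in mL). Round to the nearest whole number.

Flow: 48 L/min ÷ 60 = 0.8 L/s.
Vt = flow × Ti = 0.8 L/s × 0.62 s × 1000 mL/L = 496.0 mL.
R = (PIP − Pplat)/V̇ = (41.0 − 19.0) / 0.8 = 22.0/0.8 = 27.5 cmH2O·s/L.
C = Vt/(Pplat − PEEP) = 496.0 / (19.0 − 2) = 496.0/17.0 = 29.176 mL/cmH2O.
τ = R × C = 27.5 × 0.02918 L/cmH2O = 0.8025 s.
Fraction remaining = e^(−Te/τ) = e^(−1.57/0.8025) = 0.1414.
Trapped volume = 496.0 × 0.1414 = 70.134 mL.

70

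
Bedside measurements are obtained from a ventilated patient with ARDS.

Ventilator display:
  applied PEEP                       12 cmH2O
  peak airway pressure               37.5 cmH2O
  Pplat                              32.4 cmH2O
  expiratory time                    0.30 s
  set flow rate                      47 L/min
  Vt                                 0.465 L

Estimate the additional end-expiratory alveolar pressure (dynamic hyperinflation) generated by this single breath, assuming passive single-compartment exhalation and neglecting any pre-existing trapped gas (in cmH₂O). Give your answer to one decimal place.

Flow: 47 L/min ÷ 60 = 0.7833 L/s.
R = (PIP − Pplat)/V̇ = (37.5 − 32.4) / 0.7833 = 5.1/0.7833 = 6.511 cmH2O·s/L.
C = Vt/(Pplat − PEEP) = 465.0 / (32.4 − 12) = 465.0/20.4 = 22.794 mL/cmH2O.
τ = R × C = 6.511 × 0.02279 L/cmH2O = 0.1484 s.
Fraction remaining = e^(−Te/τ) = e^(−0.30/0.1484) = 0.1324; trapped volume = 465.0 × 0.1324 = 61.566 mL.
Additional alveolar pressure from trapping ≈ V_trapped / C = 61.566 / 22.794 = 2.701 cmH2O.

2.7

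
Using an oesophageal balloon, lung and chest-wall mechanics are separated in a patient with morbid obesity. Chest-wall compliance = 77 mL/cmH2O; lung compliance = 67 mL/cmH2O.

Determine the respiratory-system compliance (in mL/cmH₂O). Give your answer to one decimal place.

35.8

Lung and chest wall are elastances in series: 1/Crs = 1/CL + 1/Ccw.
1/Crs = 1/67 + 1/77 = 0.02791.
Crs = 35.829 mL/cmH2O.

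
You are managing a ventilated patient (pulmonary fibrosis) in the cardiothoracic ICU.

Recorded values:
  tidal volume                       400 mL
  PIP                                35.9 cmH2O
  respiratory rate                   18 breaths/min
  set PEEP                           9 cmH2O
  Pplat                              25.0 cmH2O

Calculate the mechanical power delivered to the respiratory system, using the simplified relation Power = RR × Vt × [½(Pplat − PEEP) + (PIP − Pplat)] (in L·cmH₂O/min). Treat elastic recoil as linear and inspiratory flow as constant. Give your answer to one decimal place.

136.1

Per-breath work = Vt × [½(Pplat−PEEP) + (PIP−Pplat)] = 0.400 × [0.5×16.0 + 10.9] = 0.400 × 18.9 = 7.56 L·cmH2O.
Power = 18 × 7.56 = 136.08 L·cmH2O/min.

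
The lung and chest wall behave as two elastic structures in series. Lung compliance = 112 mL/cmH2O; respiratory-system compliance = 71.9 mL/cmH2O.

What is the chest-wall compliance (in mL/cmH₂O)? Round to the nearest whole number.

201

1/Ccw = 1/Crs − 1/CL.
1/Ccw = 1/71.9 − 1/112 = 0.00498.
Ccw = 200.8 mL/cmH2O.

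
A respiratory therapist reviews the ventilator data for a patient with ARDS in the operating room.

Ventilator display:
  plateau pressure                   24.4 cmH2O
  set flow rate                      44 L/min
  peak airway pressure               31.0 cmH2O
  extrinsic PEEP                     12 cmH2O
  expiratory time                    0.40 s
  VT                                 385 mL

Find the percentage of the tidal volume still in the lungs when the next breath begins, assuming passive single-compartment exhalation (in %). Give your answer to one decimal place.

23.9

Flow: 44 L/min ÷ 60 = 0.7333 L/s.
R = (PIP − Pplat)/V̇ = (31.0 − 24.4) / 0.7333 = 6.6/0.7333 = 9.0 cmH2O·s/L.
C = Vt/(Pplat − PEEP) = 385.0 / (24.4 − 12) = 385.0/12.4 = 31.048 mL/cmH2O.
τ = R × C = 9.0 × 0.03105 L/cmH2O = 0.2795 s.
Fraction remaining at end-expiration = e^(−Te/τ) = e^(−0.40/0.2795) = 0.239 → 23.9%.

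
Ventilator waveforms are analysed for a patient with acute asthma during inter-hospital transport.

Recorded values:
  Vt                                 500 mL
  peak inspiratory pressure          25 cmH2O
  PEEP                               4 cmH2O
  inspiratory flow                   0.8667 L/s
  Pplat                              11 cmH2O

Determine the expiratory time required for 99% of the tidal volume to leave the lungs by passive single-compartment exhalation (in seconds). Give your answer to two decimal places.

R = (PIP − Pplat)/V̇ = (25 − 11) / 0.8667 = 14.0/0.8667 = 16.153 cmH2O·s/L.
C = Vt/(Pplat − PEEP) = 500.0 / (11 − 4) = 500.0/7.0 = 71.429 mL/cmH2O.
τ = R × C = 16.153 × 0.07143 L/cmH2O = 1.154 s.
t = −τ·ln(1 − 0.99) = −1.154·ln(0.01) = 5.314 s.

5.31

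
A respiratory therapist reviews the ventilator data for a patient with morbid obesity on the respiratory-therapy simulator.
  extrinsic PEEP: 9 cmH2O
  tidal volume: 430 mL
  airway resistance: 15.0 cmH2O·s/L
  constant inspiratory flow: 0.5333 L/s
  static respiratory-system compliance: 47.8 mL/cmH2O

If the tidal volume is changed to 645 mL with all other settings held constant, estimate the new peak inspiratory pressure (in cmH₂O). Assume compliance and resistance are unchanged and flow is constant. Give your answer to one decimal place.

30.5

PIP = Vt/C + R·V̇ + PEEP (constant-flow equation of motion).
Only the elastic term changes: ΔPIP = ΔVt / C = (645 − 430) / 47.8 = 4.498 cmH2O.
Original PIP = 430/47.8 + 15.0×0.5333 + 9 = 25.995 cmH2O; new PIP = 25.995 + (4.498) = 30.493 cmH2O.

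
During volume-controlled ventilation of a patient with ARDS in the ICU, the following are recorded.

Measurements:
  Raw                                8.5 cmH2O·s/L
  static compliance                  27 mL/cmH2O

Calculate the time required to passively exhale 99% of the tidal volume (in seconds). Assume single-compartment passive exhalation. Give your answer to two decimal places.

1.06

τ = R × C = 8.5 × 27 mL/cmH2O = 8.5 × 0.027 L/cmH2O = 0.2295 s.
Exhaled fraction f = 1 − e^(−t/τ) → t = −τ·ln(1 − f) = −0.2295·ln(0.01) = 1.057 s.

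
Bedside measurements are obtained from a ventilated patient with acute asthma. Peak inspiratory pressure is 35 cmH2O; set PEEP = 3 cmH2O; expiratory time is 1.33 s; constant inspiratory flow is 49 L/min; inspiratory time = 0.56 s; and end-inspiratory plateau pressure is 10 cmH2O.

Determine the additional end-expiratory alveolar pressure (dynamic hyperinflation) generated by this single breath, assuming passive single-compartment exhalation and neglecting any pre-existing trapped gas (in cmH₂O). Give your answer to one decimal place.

3.6

Flow: 49 L/min ÷ 60 = 0.8167 L/s.
Vt = flow × Ti = 0.8167 L/s × 0.56 s × 1000 mL/L = 457.35 mL.
R = (PIP − Pplat)/V̇ = (35 − 10) / 0.8167 = 25.0/0.8167 = 30.611 cmH2O·s/L.
C = Vt/(Pplat − PEEP) = 457.35 / (10 − 3) = 457.35/7.0 = 65.336 mL/cmH2O.
τ = R × C = 30.611 × 0.06534 L/cmH2O = 2.0 s.
Fraction remaining = e^(−Te/τ) = e^(−1.33/2.0) = 0.5143; trapped volume = 457.35 × 0.5143 = 235.22 mL.
Additional alveolar pressure from trapping ≈ V_trapped / C = 235.22 / 65.336 = 3.6 cmH2O.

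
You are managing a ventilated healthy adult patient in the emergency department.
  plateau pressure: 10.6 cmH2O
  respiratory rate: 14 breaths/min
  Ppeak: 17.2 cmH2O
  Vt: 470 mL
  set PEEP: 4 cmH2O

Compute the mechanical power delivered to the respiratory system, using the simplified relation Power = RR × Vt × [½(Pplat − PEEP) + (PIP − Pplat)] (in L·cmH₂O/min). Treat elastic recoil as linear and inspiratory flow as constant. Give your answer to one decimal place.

65.1

Per-breath work = Vt × [½(Pplat−PEEP) + (PIP−Pplat)] = 0.470 × [0.5×6.6 + 6.6] = 0.470 × 9.9 = 4.653 L·cmH2O.
Power = 14 × 4.653 = 65.142 L·cmH2O/min.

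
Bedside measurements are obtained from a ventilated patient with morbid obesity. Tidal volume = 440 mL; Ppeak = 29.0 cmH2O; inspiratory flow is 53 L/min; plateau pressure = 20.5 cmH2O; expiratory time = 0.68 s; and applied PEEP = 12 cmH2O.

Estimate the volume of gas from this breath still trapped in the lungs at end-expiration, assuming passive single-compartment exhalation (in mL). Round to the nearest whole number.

Flow: 53 L/min ÷ 60 = 0.8833 L/s.
R = (PIP − Pplat)/V̇ = (29.0 − 20.5) / 0.8833 = 8.5/0.8833 = 9.623 cmH2O·s/L.
C = Vt/(Pplat − PEEP) = 440.0 / (20.5 − 12) = 440.0/8.5 = 51.765 mL/cmH2O.
τ = R × C = 9.623 × 0.05177 L/cmH2O = 0.4982 s.
Fraction remaining = e^(−Te/τ) = e^(−0.68/0.4982) = 0.2554.
Trapped volume = 440.0 × 0.2554 = 112.38 mL.

112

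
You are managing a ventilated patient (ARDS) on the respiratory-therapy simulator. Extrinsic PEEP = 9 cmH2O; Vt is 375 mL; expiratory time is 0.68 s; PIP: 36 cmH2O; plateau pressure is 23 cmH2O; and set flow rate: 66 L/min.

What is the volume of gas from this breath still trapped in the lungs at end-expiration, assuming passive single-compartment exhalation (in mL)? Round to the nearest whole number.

Flow: 66 L/min ÷ 60 = 1.1 L/s.
R = (PIP − Pplat)/V̇ = (36 − 23) / 1.1 = 13.0/1.1 = 11.818 cmH2O·s/L.
C = Vt/(Pplat − PEEP) = 375.0 / (23 − 9) = 375.0/14.0 = 26.786 mL/cmH2O.
τ = R × C = 11.818 × 0.02679 L/cmH2O = 0.3166 s.
Fraction remaining = e^(−Te/τ) = e^(−0.68/0.3166) = 0.1167.
Trapped volume = 375.0 × 0.1167 = 43.763 mL.

44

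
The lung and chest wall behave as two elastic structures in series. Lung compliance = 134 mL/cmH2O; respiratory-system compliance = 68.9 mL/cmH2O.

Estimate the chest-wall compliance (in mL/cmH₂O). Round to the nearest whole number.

142

1/Ccw = 1/Crs − 1/CL.
1/Ccw = 1/68.9 − 1/134 = 0.007051.
Ccw = 141.82 mL/cmH2O.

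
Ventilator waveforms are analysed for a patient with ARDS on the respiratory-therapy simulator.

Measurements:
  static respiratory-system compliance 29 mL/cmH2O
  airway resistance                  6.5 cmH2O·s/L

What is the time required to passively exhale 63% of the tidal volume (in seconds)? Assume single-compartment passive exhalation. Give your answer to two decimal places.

τ = R × C = 6.5 × 29 mL/cmH2O = 6.5 × 0.029 L/cmH2O = 0.1885 s.
Exhaled fraction f = 1 − e^(−t/τ) → t = −τ·ln(1 − f) = −0.1885·ln(0.37) = 0.1874 s.

0.19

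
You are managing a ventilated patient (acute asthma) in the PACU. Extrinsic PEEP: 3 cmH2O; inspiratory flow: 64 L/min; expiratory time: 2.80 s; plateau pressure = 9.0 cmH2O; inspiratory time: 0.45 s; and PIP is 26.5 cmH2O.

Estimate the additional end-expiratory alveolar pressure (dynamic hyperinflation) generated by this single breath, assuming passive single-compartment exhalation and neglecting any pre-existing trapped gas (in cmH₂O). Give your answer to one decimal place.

Flow: 64 L/min ÷ 60 = 1.0667 L/s.
Vt = flow × Ti = 1.0667 L/s × 0.45 s × 1000 mL/L = 480.02 mL.
R = (PIP − Pplat)/V̇ = (26.5 − 9.0) / 1.0667 = 17.5/1.0667 = 16.406 cmH2O·s/L.
C = Vt/(Pplat − PEEP) = 480.02 / (9.0 − 3) = 480.02/6.0 = 80.003 mL/cmH2O.
τ = R × C = 16.406 × 0.08 L/cmH2O = 1.312 s.
Fraction remaining = e^(−Te/τ) = e^(−2.80/1.312) = 0.1183; trapped volume = 480.02 × 0.1183 = 56.786 mL.
Additional alveolar pressure from trapping ≈ V_trapped / C = 56.786 / 80.003 = 0.7098 cmH2O.

0.7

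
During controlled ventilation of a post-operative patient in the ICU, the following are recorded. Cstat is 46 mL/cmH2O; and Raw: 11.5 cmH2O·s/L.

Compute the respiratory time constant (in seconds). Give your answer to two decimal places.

0.53

τ = R × C = 11.5 × 46 mL/cmH2O = 11.5 × 0.046 L/cmH2O = 0.529 s.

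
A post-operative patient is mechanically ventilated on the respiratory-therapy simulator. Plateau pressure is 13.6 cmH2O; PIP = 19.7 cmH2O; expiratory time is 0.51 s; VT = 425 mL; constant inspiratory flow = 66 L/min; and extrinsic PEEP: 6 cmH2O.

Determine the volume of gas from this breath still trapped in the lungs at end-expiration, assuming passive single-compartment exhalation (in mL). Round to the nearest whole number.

82

Flow: 66 L/min ÷ 60 = 1.1 L/s.
R = (PIP − Pplat)/V̇ = (19.7 − 13.6) / 1.1 = 6.1/1.1 = 5.545 cmH2O·s/L.
C = Vt/(Pplat − PEEP) = 425.0 / (13.6 − 6) = 425.0/7.6 = 55.921 mL/cmH2O.
τ = R × C = 5.545 × 0.05592 L/cmH2O = 0.3101 s.
Fraction remaining = e^(−Te/τ) = e^(−0.51/0.3101) = 0.1931.
Trapped volume = 425.0 × 0.1931 = 82.068 mL.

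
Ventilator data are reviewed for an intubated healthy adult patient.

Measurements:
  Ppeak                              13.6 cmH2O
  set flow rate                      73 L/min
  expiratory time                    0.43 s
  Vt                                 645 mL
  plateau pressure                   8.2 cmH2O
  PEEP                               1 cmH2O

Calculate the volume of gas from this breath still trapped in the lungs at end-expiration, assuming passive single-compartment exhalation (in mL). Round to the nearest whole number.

Flow: 73 L/min ÷ 60 = 1.2167 L/s.
R = (PIP − Pplat)/V̇ = (13.6 − 8.2) / 1.2167 = 5.4/1.2167 = 4.438 cmH2O·s/L.
C = Vt/(Pplat − PEEP) = 645.0 / (8.2 − 1) = 645.0/7.2 = 89.583 mL/cmH2O.
τ = R × C = 4.438 × 0.08958 L/cmH2O = 0.3976 s.
Fraction remaining = e^(−Te/τ) = e^(−0.43/0.3976) = 0.3391.
Trapped volume = 645.0 × 0.3391 = 218.72 mL.

219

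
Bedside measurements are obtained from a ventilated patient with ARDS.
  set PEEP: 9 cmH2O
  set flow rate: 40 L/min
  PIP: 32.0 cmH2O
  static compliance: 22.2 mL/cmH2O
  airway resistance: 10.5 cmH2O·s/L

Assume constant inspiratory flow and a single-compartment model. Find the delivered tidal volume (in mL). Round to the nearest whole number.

Flow: 40 L/min ÷ 60 = 0.6667 L/s.
Equation of motion (constant flow): PIP = Vt/C + R·V̇ + PEEP.
Vt/C = PIP − R·V̇ − PEEP = 32.0 − 7.0 − 9 = 16.0 cmH2O.
Vt = C × 16.0 = 22.2 × 16.0 = 355.2 mL.

355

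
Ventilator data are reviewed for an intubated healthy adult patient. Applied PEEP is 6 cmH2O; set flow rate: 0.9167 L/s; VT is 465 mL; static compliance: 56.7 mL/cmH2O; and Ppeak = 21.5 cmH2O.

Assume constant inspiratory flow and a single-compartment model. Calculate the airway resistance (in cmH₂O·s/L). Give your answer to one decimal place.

8.0

Equation of motion (constant flow): PIP = Vt/C + R·V̇ + PEEP.
R·V̇ = PIP − Vt/C − PEEP = 21.5 − 465/56.7 − 6 = 21.5 − 8.201 − 6 = 7.299 cmH2O.
R = 7.299 / 0.9167 = 7.962 cmH2O·s/L.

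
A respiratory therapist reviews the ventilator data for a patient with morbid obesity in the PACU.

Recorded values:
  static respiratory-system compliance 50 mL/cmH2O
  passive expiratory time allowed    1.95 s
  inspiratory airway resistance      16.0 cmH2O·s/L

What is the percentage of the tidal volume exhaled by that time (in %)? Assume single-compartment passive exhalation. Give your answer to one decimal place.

τ = R × C = 16.0 × 50 mL/cmH2O = 16.0 × 0.050 L/cmH2O = 0.8 s.
Passive exhalation: V(t)/V₀ = e^(−t/τ) = e^(−1.95/0.8) = 0.08738.
Fraction exhaled = 1 − 0.08738 = 0.9126 → 91.26%.

91.3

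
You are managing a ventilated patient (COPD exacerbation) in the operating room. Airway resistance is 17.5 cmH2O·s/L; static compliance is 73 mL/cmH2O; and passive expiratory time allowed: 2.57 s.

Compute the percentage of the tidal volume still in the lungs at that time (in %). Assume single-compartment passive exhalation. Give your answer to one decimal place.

τ = R × C = 17.5 × 73 mL/cmH2O = 17.5 × 0.073 L/cmH2O = 1.278 s.
Passive exhalation: V(t)/V₀ = e^(−t/τ) = e^(−2.57/1.278) = 0.1339.
Fraction remaining = 0.1339 → 13.39%.

13.4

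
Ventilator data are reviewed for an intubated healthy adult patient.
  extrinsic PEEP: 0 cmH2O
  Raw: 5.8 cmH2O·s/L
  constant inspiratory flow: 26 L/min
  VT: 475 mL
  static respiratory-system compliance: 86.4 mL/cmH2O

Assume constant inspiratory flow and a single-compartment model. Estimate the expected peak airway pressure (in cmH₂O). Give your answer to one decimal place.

Flow: 26 L/min ÷ 60 = 0.4333 L/s.
Equation of motion (constant flow): PIP = Vt/C + R·V̇ + PEEP.
PIP = 475/86.4 + 5.8×0.4333 + 0 = 5.498 + 2.513 + 0 = 8.011 cmH2O.

8.0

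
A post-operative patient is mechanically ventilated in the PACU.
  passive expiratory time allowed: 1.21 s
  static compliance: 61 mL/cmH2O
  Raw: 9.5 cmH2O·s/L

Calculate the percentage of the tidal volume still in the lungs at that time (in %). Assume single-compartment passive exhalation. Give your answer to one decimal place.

τ = R × C = 9.5 × 61 mL/cmH2O = 9.5 × 0.061 L/cmH2O = 0.5795 s.
Passive exhalation: V(t)/V₀ = e^(−t/τ) = e^(−1.21/0.5795) = 0.1239.
Fraction remaining = 0.1239 → 12.39%.

12.4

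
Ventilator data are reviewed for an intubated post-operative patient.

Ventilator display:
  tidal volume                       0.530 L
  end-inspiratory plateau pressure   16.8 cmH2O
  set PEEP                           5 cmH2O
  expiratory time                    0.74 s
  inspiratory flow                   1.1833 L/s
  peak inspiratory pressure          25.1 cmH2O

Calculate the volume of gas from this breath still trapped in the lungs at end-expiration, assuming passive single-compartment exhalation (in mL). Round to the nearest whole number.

R = (PIP − Pplat)/V̇ = (25.1 − 16.8) / 1.1833 = 8.3/1.1833 = 7.014 cmH2O·s/L.
C = Vt/(Pplat − PEEP) = 530.0 / (16.8 − 5) = 530.0/11.8 = 44.915 mL/cmH2O.
τ = R × C = 7.014 × 0.04492 L/cmH2O = 0.3151 s.
Fraction remaining = e^(−Te/τ) = e^(−0.74/0.3151) = 0.09552.
Trapped volume = 530.0 × 0.09552 = 50.626 mL.

51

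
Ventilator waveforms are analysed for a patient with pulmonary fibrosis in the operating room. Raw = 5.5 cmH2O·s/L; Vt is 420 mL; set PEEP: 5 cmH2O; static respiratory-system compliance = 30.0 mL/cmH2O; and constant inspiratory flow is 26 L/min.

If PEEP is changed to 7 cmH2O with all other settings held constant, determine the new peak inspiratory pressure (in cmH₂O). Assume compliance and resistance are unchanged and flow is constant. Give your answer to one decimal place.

23.4

Flow: 26 L/min ÷ 60 = 0.4333 L/s.
PIP = Vt/C + R·V̇ + PEEP (constant-flow equation of motion).
Only the baseline term changes: ΔPIP = ΔPEEP = 7 − 5 = 2.0 cmH2O.
Original PIP = 420/30.0 + 5.5×0.4333 + 5 = 21.383 cmH2O; new PIP = 21.383 + (2.0) = 23.383 cmH2O.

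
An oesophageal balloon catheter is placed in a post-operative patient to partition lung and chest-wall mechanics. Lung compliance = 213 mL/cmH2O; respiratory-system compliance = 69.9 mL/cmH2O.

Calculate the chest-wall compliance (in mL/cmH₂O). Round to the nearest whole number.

104

1/Ccw = 1/Crs − 1/CL.
1/Ccw = 1/69.9 − 1/213 = 0.009611.
Ccw = 104.05 mL/cmH2O.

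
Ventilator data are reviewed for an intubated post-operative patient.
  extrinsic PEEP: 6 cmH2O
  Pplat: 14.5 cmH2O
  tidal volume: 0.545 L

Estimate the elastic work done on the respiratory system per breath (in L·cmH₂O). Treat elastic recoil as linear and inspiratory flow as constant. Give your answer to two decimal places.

Elastic work ≈ ½ × (Pplat − PEEP) × Vt = 0.5 × (14.5 − 6) × 0.545 L = 0.5 × 8.5 × 0.545 = 2.316 L·cmH2O.

2.32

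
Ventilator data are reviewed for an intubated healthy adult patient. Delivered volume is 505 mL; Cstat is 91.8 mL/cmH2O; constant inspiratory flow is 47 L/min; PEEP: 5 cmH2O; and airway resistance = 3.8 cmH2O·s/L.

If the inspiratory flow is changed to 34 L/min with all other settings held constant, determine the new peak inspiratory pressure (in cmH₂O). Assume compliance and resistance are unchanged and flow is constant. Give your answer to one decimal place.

Flow: 47 L/min ÷ 60 = 0.7833 L/s.
New flow: 34 L/min ÷ 60 = 0.5667 L/s.
PIP = Vt/C + R·V̇ + PEEP (constant-flow equation of motion).
Only the resistive term changes: ΔPIP = R × ΔV̇ = 3.8 × (0.5667 − 0.7833) = 3.8 × -0.2166 = -0.8231 cmH2O.
Original PIP = 505/91.8 + 3.8×0.7833 + 5 = 13.478 cmH2O; new PIP = 13.478 + (-0.8231) = 12.655 cmH2O.

12.7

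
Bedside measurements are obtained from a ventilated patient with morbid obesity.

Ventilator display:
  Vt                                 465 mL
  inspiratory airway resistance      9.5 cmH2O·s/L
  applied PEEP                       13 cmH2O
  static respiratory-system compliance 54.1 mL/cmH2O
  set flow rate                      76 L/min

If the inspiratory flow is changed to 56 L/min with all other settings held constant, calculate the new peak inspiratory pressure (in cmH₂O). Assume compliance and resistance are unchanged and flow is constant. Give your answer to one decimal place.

30.5

Flow: 76 L/min ÷ 60 = 1.2667 L/s.
New flow: 56 L/min ÷ 60 = 0.9333 L/s.
PIP = Vt/C + R·V̇ + PEEP (constant-flow equation of motion).
Only the resistive term changes: ΔPIP = R × ΔV̇ = 9.5 × (0.9333 − 1.2667) = 9.5 × -0.3334 = -3.167 cmH2O.
Original PIP = 465/54.1 + 9.5×1.2667 + 13 = 33.629 cmH2O; new PIP = 33.629 + (-3.167) = 30.462 cmH2O.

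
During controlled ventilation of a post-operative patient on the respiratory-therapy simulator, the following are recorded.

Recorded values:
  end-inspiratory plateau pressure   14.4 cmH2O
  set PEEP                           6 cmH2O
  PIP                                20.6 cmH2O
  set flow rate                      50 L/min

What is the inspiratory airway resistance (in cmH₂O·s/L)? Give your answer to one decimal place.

Flow: 50 L/min ÷ 60 = 0.8333 L/s.
Raw = (PIP − Pplat) / flow = (20.6 − 14.4) / 0.8333 = 6.2 / 0.8333 = 7.44 cmH2O·s/L.

7.4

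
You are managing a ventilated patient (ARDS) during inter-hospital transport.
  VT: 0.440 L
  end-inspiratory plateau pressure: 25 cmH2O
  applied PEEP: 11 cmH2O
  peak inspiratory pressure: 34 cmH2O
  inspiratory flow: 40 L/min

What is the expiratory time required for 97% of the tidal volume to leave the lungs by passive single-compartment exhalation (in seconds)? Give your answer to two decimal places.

Flow: 40 L/min ÷ 60 = 0.6667 L/s.
R = (PIP − Pplat)/V̇ = (34 − 25) / 0.6667 = 9.0/0.6667 = 13.499 cmH2O·s/L.
C = Vt/(Pplat − PEEP) = 440.0 / (25 − 11) = 440.0/14.0 = 31.429 mL/cmH2O.
τ = R × C = 13.499 × 0.03143 L/cmH2O = 0.4243 s.
t = −τ·ln(1 − 0.97) = −0.4243·ln(0.03) = 1.488 s.

1.49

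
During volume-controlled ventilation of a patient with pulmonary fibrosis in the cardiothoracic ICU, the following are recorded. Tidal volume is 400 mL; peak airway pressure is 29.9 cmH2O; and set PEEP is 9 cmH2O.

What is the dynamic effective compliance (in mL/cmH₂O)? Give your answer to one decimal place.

19.1

Dynamic compliance = Vt / (PIP − PEEP) = 400 / (29.9 − 9) = 400 / 20.9 = 19.139 mL/cmH2O.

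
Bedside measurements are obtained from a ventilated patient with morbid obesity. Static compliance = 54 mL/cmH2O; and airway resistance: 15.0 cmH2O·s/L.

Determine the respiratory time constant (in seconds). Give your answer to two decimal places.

τ = R × C = 15.0 × 54 mL/cmH2O = 15.0 × 0.054 L/cmH2O = 0.81 s.

0.81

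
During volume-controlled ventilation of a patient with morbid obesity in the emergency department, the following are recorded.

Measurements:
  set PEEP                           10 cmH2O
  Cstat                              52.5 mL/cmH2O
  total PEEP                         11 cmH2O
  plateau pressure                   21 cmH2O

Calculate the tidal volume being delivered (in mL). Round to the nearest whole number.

525

End-expiratory occlusion gives total PEEP = 11 cmH2O (intrinsic PEEP = 11 − 10 = 1). Use total PEEP for the elastic gradient.
Vt = Cstat × (Pplat − PEEPtotal) = 52.5 × (21 − 11) = 52.5 × 10.0 = 525.0 mL.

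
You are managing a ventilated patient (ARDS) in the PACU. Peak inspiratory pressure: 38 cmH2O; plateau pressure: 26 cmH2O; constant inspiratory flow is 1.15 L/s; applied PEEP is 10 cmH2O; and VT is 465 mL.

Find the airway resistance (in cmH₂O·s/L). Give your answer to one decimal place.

10.4

Raw = (PIP − Pplat) / flow = (38 − 26) / 1.15 = 12.0 / 1.15 = 10.435 cmH2O·s/L.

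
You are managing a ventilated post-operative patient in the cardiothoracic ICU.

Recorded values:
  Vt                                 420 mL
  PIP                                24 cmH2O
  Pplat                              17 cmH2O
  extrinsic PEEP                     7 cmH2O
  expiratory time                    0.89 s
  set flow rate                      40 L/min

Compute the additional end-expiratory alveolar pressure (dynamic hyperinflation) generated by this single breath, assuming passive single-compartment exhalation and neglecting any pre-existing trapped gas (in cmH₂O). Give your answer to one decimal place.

Flow: 40 L/min ÷ 60 = 0.6667 L/s.
R = (PIP − Pplat)/V̇ = (24 − 17) / 0.6667 = 7.0/0.6667 = 10.499 cmH2O·s/L.
C = Vt/(Pplat − PEEP) = 420.0 / (17 − 7) = 420.0/10.0 = 42.0 mL/cmH2O.
τ = R × C = 10.499 × 0.042 L/cmH2O = 0.441 s.
Fraction remaining = e^(−Te/τ) = e^(−0.89/0.441) = 0.1329; trapped volume = 420.0 × 0.1329 = 55.818 mL.
Additional alveolar pressure from trapping ≈ V_trapped / C = 55.818 / 42.0 = 1.329 cmH2O.

1.3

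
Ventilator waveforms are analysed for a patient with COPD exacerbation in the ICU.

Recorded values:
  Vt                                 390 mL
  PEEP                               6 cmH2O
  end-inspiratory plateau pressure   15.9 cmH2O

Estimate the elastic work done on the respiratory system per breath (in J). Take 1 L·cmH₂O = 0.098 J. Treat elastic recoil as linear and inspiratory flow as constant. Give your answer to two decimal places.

Elastic work ≈ ½ × (Pplat − PEEP) × Vt = 0.5 × (15.9 − 6) × 0.390 L = 0.5 × 9.9 × 0.390 = 1.931 L·cmH2O.
× 0.098 J/(L·cmH2O) → 0.1892 J.

0.19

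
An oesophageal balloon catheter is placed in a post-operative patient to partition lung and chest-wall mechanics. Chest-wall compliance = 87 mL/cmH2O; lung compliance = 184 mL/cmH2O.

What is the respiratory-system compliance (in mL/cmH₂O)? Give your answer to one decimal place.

Lung and chest wall are elastances in series: 1/Crs = 1/CL + 1/Ccw.
1/Crs = 1/184 + 1/87 = 0.01693.
Crs = 59.067 mL/cmH2O.

59.1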